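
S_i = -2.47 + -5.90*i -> [-2.47, -8.37, -14.27, -20.17, -26.07]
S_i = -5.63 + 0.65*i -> [-5.63, -4.98, -4.33, -3.68, -3.03]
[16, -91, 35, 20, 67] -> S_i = Random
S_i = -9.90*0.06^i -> [-9.9, -0.59, -0.04, -0.0, -0.0]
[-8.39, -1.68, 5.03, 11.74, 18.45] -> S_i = -8.39 + 6.71*i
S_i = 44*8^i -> [44, 352, 2816, 22528, 180224]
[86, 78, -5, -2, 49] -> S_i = Random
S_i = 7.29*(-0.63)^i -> [7.29, -4.59, 2.89, -1.82, 1.15]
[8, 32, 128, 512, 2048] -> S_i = 8*4^i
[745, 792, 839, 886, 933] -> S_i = 745 + 47*i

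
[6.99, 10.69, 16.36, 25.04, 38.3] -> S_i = 6.99*1.53^i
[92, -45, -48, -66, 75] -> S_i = Random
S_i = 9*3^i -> [9, 27, 81, 243, 729]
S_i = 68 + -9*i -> [68, 59, 50, 41, 32]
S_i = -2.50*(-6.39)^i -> [-2.5, 15.98, -102.08, 652.29, -4168.15]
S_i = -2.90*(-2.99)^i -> [-2.9, 8.67, -25.93, 77.52, -231.78]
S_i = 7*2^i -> [7, 14, 28, 56, 112]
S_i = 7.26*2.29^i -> [7.26, 16.63, 38.07, 87.19, 199.65]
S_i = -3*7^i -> [-3, -21, -147, -1029, -7203]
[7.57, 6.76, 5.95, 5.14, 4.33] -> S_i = 7.57 + -0.81*i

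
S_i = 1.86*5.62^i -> [1.86, 10.45, 58.75, 330.16, 1855.49]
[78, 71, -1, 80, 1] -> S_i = Random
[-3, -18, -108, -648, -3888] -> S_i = -3*6^i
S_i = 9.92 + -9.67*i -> [9.92, 0.25, -9.42, -19.09, -28.76]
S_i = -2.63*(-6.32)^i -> [-2.63, 16.62, -105.05, 663.91, -4195.89]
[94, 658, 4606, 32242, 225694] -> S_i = 94*7^i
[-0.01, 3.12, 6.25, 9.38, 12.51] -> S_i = -0.01 + 3.13*i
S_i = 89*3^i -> [89, 267, 801, 2403, 7209]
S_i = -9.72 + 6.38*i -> [-9.72, -3.34, 3.04, 9.42, 15.8]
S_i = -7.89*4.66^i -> [-7.89, -36.77, -171.34, -798.43, -3720.67]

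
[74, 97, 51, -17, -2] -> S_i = Random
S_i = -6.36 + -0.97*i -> [-6.36, -7.33, -8.3, -9.27, -10.24]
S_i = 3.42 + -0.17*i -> [3.42, 3.25, 3.08, 2.91, 2.74]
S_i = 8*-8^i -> [8, -64, 512, -4096, 32768]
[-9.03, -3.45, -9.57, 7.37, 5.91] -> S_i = Random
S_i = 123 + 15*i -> [123, 138, 153, 168, 183]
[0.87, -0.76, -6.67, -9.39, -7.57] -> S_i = Random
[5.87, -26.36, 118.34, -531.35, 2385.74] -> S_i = 5.87*(-4.49)^i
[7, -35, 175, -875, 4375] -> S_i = 7*-5^i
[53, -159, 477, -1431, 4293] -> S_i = 53*-3^i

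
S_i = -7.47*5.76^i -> [-7.47, -43.03, -247.84, -1427.54, -8222.63]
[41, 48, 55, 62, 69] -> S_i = 41 + 7*i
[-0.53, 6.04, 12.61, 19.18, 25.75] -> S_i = -0.53 + 6.57*i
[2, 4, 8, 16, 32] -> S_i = 2*2^i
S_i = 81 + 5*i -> [81, 86, 91, 96, 101]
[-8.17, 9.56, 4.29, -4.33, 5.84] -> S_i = Random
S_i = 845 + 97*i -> [845, 942, 1039, 1136, 1233]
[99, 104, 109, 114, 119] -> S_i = 99 + 5*i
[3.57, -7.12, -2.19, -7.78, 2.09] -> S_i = Random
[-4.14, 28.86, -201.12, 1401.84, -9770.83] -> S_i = -4.14*(-6.97)^i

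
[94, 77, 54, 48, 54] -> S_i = Random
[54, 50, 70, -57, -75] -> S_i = Random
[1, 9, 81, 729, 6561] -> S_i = 1*9^i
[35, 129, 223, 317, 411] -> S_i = 35 + 94*i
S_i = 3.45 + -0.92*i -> [3.45, 2.53, 1.61, 0.69, -0.23]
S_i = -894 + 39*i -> [-894, -855, -816, -777, -738]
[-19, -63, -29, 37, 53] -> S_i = Random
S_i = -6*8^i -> [-6, -48, -384, -3072, -24576]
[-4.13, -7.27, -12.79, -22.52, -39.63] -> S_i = -4.13*1.76^i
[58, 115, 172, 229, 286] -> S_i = 58 + 57*i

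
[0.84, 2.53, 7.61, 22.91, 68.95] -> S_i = 0.84*3.01^i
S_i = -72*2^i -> [-72, -144, -288, -576, -1152]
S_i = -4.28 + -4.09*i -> [-4.28, -8.37, -12.46, -16.55, -20.64]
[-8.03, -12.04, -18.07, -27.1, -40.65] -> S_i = -8.03*1.50^i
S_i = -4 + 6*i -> [-4, 2, 8, 14, 20]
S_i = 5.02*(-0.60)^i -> [5.02, -3.01, 1.81, -1.08, 0.65]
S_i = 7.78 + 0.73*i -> [7.78, 8.51, 9.24, 9.97, 10.7]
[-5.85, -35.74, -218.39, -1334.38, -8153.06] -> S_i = -5.85*6.11^i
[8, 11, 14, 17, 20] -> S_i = 8 + 3*i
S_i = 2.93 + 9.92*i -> [2.93, 12.85, 22.77, 32.69, 42.61]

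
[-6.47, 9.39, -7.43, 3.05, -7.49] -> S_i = Random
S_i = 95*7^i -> [95, 665, 4655, 32585, 228095]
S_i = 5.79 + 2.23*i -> [5.79, 8.02, 10.25, 12.48, 14.71]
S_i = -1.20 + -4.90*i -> [-1.2, -6.1, -11.0, -15.9, -20.8]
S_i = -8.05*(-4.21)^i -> [-8.05, 33.89, -142.68, 600.68, -2528.86]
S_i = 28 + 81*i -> [28, 109, 190, 271, 352]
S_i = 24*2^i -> [24, 48, 96, 192, 384]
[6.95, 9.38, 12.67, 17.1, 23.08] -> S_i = 6.95*1.35^i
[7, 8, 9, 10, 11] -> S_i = 7 + 1*i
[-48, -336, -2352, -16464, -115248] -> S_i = -48*7^i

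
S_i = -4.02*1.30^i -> [-4.02, -5.23, -6.79, -8.83, -11.48]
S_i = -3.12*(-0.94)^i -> [-3.12, 2.93, -2.76, 2.59, -2.44]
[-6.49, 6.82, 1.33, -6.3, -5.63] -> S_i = Random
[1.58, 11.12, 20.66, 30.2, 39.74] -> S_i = 1.58 + 9.54*i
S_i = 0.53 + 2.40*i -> [0.53, 2.93, 5.33, 7.73, 10.13]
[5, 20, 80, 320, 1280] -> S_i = 5*4^i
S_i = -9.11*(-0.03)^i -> [-9.11, 0.27, -0.01, 0.0, -0.0]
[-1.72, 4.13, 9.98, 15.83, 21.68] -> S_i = -1.72 + 5.85*i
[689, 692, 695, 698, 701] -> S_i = 689 + 3*i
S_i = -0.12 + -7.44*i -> [-0.12, -7.56, -15.0, -22.44, -29.88]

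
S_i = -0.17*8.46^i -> [-0.17, -1.44, -12.17, -102.93, -870.82]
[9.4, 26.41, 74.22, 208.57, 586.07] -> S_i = 9.40*2.81^i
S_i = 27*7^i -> [27, 189, 1323, 9261, 64827]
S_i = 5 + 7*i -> [5, 12, 19, 26, 33]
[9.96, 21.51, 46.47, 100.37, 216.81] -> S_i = 9.96*2.16^i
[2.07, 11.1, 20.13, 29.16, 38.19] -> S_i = 2.07 + 9.03*i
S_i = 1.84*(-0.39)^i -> [1.84, -0.72, 0.28, -0.11, 0.04]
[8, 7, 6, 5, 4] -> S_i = 8 + -1*i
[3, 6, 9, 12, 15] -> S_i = 3 + 3*i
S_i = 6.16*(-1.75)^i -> [6.16, -10.78, 18.87, -33.01, 57.77]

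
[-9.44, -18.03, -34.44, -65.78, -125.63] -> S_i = -9.44*1.91^i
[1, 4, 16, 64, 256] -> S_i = 1*4^i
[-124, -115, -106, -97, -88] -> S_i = -124 + 9*i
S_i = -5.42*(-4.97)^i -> [-5.42, 26.94, -133.88, 665.38, -3306.93]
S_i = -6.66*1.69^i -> [-6.66, -11.26, -19.02, -32.15, -54.33]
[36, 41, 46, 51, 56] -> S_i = 36 + 5*i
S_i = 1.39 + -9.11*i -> [1.39, -7.72, -16.83, -25.94, -35.05]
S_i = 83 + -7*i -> [83, 76, 69, 62, 55]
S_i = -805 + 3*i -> [-805, -802, -799, -796, -793]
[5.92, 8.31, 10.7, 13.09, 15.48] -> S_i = 5.92 + 2.39*i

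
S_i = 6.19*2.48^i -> [6.19, 15.35, 38.07, 94.42, 234.15]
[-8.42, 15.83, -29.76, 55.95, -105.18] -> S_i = -8.42*(-1.88)^i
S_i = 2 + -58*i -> [2, -56, -114, -172, -230]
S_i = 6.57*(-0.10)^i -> [6.57, -0.66, 0.07, -0.01, 0.0]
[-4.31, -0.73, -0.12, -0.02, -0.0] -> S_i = -4.31*0.17^i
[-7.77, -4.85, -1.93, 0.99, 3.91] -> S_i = -7.77 + 2.92*i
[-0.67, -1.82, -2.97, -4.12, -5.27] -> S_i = -0.67 + -1.15*i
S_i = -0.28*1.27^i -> [-0.28, -0.36, -0.45, -0.57, -0.73]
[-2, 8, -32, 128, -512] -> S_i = -2*-4^i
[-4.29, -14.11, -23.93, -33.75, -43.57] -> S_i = -4.29 + -9.82*i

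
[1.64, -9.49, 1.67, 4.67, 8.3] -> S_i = Random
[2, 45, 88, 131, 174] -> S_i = 2 + 43*i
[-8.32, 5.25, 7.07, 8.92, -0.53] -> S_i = Random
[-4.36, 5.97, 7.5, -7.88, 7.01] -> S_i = Random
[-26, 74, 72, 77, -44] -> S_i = Random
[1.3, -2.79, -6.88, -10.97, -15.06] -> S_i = 1.30 + -4.09*i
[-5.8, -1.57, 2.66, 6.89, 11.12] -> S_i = -5.80 + 4.23*i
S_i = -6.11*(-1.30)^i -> [-6.11, 7.94, -10.33, 13.42, -17.45]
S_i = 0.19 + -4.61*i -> [0.19, -4.42, -9.03, -13.64, -18.25]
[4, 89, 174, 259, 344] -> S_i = 4 + 85*i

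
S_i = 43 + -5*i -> [43, 38, 33, 28, 23]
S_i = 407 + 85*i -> [407, 492, 577, 662, 747]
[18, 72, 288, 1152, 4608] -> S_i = 18*4^i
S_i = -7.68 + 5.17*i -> [-7.68, -2.51, 2.66, 7.83, 13.0]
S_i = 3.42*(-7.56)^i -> [3.42, -25.86, 195.47, -1477.72, 11171.55]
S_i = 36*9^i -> [36, 324, 2916, 26244, 236196]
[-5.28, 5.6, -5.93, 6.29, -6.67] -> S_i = -5.28*(-1.06)^i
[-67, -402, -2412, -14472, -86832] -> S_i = -67*6^i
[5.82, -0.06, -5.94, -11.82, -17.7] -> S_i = 5.82 + -5.88*i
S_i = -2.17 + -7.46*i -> [-2.17, -9.63, -17.09, -24.55, -32.01]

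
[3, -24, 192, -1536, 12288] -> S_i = 3*-8^i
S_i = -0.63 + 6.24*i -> [-0.63, 5.61, 11.85, 18.09, 24.33]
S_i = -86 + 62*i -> [-86, -24, 38, 100, 162]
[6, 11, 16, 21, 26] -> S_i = 6 + 5*i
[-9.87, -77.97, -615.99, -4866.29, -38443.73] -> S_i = -9.87*7.90^i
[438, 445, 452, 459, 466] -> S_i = 438 + 7*i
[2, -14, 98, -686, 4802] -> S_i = 2*-7^i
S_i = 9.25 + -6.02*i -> [9.25, 3.23, -2.79, -8.81, -14.83]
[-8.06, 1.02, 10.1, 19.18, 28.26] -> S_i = -8.06 + 9.08*i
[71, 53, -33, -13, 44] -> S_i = Random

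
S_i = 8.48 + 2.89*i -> [8.48, 11.37, 14.26, 17.15, 20.04]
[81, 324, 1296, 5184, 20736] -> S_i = 81*4^i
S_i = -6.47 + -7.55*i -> [-6.47, -14.02, -21.57, -29.12, -36.67]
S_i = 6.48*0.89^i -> [6.48, 5.77, 5.13, 4.57, 4.07]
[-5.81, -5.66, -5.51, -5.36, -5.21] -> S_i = -5.81 + 0.15*i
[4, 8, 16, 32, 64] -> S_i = 4*2^i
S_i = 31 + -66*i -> [31, -35, -101, -167, -233]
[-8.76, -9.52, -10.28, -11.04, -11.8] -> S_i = -8.76 + -0.76*i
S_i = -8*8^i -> [-8, -64, -512, -4096, -32768]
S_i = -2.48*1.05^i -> [-2.48, -2.6, -2.73, -2.87, -3.01]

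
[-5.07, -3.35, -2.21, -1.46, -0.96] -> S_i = -5.07*0.66^i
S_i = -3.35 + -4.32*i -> [-3.35, -7.67, -11.99, -16.31, -20.63]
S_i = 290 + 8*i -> [290, 298, 306, 314, 322]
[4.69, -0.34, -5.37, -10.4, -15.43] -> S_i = 4.69 + -5.03*i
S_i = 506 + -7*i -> [506, 499, 492, 485, 478]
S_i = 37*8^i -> [37, 296, 2368, 18944, 151552]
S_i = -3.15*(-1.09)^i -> [-3.15, 3.43, -3.74, 4.08, -4.45]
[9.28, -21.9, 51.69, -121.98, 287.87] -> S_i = 9.28*(-2.36)^i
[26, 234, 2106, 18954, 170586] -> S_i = 26*9^i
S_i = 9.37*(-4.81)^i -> [9.37, -45.07, 216.79, -1042.74, 5015.57]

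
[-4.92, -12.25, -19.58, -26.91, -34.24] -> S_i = -4.92 + -7.33*i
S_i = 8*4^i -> [8, 32, 128, 512, 2048]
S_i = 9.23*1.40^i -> [9.23, 12.92, 18.09, 25.33, 35.46]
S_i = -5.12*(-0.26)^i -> [-5.12, 1.33, -0.35, 0.09, -0.02]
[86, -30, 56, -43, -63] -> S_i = Random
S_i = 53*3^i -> [53, 159, 477, 1431, 4293]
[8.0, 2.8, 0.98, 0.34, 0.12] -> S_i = 8.00*0.35^i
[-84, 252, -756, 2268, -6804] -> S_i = -84*-3^i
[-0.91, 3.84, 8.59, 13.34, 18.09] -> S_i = -0.91 + 4.75*i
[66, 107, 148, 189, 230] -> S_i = 66 + 41*i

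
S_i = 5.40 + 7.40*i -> [5.4, 12.8, 20.2, 27.6, 35.0]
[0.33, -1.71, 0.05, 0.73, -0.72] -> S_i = Random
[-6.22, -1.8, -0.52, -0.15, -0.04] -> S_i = -6.22*0.29^i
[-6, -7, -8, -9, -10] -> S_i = -6 + -1*i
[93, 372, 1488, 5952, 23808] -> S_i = 93*4^i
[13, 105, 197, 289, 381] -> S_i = 13 + 92*i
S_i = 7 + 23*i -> [7, 30, 53, 76, 99]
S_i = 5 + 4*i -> [5, 9, 13, 17, 21]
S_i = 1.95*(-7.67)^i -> [1.95, -14.96, 114.72, -879.87, 6748.64]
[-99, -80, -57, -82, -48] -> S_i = Random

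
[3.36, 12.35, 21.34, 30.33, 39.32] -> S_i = 3.36 + 8.99*i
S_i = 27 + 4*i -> [27, 31, 35, 39, 43]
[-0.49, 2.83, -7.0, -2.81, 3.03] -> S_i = Random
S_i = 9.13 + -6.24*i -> [9.13, 2.89, -3.35, -9.59, -15.83]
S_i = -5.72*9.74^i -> [-5.72, -55.71, -542.64, -5285.34, -51479.21]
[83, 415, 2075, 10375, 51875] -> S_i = 83*5^i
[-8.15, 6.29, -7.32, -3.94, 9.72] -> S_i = Random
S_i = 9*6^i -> [9, 54, 324, 1944, 11664]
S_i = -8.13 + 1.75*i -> [-8.13, -6.38, -4.63, -2.88, -1.13]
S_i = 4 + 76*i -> [4, 80, 156, 232, 308]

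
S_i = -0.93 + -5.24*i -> [-0.93, -6.17, -11.41, -16.65, -21.89]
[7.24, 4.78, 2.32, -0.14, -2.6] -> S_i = 7.24 + -2.46*i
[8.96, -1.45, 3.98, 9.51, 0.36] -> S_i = Random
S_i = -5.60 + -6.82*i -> [-5.6, -12.42, -19.24, -26.06, -32.88]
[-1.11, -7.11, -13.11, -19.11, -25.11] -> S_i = -1.11 + -6.00*i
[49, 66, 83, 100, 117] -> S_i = 49 + 17*i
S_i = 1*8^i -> [1, 8, 64, 512, 4096]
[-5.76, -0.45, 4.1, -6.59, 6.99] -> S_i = Random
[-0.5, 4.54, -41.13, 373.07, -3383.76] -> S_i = -0.50*(-9.07)^i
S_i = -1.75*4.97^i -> [-1.75, -8.7, -43.23, -214.84, -1067.74]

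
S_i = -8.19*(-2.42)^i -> [-8.19, 19.82, -47.96, 116.07, -280.9]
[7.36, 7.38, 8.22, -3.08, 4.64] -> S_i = Random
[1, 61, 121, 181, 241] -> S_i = 1 + 60*i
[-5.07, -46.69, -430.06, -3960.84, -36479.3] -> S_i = -5.07*9.21^i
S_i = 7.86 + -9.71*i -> [7.86, -1.85, -11.56, -21.27, -30.98]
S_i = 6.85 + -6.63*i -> [6.85, 0.22, -6.41, -13.04, -19.67]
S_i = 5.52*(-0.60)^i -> [5.52, -3.31, 1.99, -1.19, 0.72]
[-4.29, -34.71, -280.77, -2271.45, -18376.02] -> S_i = -4.29*8.09^i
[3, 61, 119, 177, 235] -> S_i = 3 + 58*i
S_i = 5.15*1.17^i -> [5.15, 6.03, 7.05, 8.25, 9.65]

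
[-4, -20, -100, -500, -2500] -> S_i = -4*5^i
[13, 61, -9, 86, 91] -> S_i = Random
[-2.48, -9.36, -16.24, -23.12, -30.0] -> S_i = -2.48 + -6.88*i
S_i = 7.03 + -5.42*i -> [7.03, 1.61, -3.81, -9.23, -14.65]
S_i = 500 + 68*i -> [500, 568, 636, 704, 772]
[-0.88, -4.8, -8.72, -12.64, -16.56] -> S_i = -0.88 + -3.92*i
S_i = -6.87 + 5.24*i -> [-6.87, -1.63, 3.61, 8.85, 14.09]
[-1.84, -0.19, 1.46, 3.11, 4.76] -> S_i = -1.84 + 1.65*i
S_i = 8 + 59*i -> [8, 67, 126, 185, 244]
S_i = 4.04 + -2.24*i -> [4.04, 1.8, -0.44, -2.68, -4.92]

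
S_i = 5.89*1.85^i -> [5.89, 10.9, 20.16, 37.29, 68.99]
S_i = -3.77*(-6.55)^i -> [-3.77, 24.69, -161.74, 1059.41, -6939.15]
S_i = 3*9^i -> [3, 27, 243, 2187, 19683]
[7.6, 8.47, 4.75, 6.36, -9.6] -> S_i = Random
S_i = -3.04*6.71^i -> [-3.04, -20.4, -136.87, -918.42, -6162.6]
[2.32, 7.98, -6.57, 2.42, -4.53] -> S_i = Random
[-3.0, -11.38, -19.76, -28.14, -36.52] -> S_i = -3.00 + -8.38*i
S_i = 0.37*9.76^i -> [0.37, 3.61, 35.25, 343.99, 3357.38]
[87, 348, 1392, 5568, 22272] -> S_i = 87*4^i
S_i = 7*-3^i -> [7, -21, 63, -189, 567]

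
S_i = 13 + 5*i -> [13, 18, 23, 28, 33]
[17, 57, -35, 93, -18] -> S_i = Random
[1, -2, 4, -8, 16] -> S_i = 1*-2^i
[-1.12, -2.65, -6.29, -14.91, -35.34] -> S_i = -1.12*2.37^i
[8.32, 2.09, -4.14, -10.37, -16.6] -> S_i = 8.32 + -6.23*i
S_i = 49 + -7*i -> [49, 42, 35, 28, 21]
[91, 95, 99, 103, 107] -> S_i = 91 + 4*i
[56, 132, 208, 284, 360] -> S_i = 56 + 76*i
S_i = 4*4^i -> [4, 16, 64, 256, 1024]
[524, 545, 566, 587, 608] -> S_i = 524 + 21*i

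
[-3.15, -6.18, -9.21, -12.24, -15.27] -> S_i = -3.15 + -3.03*i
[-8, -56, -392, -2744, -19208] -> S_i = -8*7^i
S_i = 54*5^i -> [54, 270, 1350, 6750, 33750]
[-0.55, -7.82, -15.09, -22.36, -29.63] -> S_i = -0.55 + -7.27*i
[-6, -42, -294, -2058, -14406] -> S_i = -6*7^i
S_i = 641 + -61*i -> [641, 580, 519, 458, 397]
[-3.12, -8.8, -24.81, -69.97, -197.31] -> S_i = -3.12*2.82^i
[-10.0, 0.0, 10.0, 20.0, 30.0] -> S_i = -10.00 + 10.00*i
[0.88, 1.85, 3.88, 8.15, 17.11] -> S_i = 0.88*2.10^i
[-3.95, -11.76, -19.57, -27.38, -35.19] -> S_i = -3.95 + -7.81*i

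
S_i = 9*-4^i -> [9, -36, 144, -576, 2304]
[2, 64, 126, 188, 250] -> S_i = 2 + 62*i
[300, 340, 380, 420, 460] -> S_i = 300 + 40*i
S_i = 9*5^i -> [9, 45, 225, 1125, 5625]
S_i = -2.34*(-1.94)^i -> [-2.34, 4.54, -8.81, 17.09, -33.15]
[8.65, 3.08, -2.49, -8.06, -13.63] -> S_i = 8.65 + -5.57*i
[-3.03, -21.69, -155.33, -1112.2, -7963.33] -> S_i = -3.03*7.16^i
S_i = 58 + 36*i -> [58, 94, 130, 166, 202]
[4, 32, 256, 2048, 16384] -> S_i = 4*8^i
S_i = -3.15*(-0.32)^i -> [-3.15, 1.01, -0.32, 0.1, -0.03]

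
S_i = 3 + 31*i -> [3, 34, 65, 96, 127]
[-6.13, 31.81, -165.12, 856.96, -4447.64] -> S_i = -6.13*(-5.19)^i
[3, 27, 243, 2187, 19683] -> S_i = 3*9^i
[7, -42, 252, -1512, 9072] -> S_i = 7*-6^i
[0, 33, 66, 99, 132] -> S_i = 0 + 33*i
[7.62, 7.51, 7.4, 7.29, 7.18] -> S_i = 7.62 + -0.11*i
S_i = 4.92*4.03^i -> [4.92, 19.83, 79.91, 322.02, 1297.73]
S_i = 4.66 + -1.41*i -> [4.66, 3.25, 1.84, 0.43, -0.98]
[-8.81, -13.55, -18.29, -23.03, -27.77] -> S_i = -8.81 + -4.74*i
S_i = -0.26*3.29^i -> [-0.26, -0.86, -2.81, -9.26, -30.46]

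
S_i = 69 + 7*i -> [69, 76, 83, 90, 97]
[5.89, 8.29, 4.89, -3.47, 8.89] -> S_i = Random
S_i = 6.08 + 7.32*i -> [6.08, 13.4, 20.72, 28.04, 35.36]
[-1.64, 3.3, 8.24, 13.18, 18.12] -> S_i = -1.64 + 4.94*i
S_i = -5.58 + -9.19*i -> [-5.58, -14.77, -23.96, -33.15, -42.34]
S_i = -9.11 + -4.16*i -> [-9.11, -13.27, -17.43, -21.59, -25.75]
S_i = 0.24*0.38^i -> [0.24, 0.09, 0.03, 0.01, 0.01]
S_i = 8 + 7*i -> [8, 15, 22, 29, 36]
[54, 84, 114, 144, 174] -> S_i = 54 + 30*i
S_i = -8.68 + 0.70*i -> [-8.68, -7.98, -7.28, -6.58, -5.88]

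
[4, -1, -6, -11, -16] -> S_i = 4 + -5*i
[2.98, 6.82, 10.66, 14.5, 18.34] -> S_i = 2.98 + 3.84*i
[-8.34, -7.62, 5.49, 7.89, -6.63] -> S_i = Random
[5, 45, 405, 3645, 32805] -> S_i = 5*9^i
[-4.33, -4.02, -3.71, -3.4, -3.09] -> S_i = -4.33 + 0.31*i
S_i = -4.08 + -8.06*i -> [-4.08, -12.14, -20.2, -28.26, -36.32]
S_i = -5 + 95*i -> [-5, 90, 185, 280, 375]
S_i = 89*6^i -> [89, 534, 3204, 19224, 115344]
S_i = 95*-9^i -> [95, -855, 7695, -69255, 623295]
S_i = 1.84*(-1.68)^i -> [1.84, -3.09, 5.19, -8.72, 14.66]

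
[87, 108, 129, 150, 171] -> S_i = 87 + 21*i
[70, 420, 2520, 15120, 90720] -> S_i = 70*6^i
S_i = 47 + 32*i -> [47, 79, 111, 143, 175]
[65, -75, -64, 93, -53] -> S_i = Random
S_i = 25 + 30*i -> [25, 55, 85, 115, 145]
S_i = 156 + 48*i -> [156, 204, 252, 300, 348]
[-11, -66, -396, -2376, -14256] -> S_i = -11*6^i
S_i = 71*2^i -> [71, 142, 284, 568, 1136]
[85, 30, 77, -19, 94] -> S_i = Random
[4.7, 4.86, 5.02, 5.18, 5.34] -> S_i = 4.70 + 0.16*i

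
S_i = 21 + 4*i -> [21, 25, 29, 33, 37]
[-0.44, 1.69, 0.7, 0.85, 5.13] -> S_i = Random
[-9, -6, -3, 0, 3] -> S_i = -9 + 3*i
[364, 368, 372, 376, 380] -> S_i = 364 + 4*i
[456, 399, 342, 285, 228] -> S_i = 456 + -57*i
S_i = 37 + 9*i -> [37, 46, 55, 64, 73]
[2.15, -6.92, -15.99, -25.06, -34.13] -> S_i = 2.15 + -9.07*i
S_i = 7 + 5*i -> [7, 12, 17, 22, 27]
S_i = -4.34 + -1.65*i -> [-4.34, -5.99, -7.64, -9.29, -10.94]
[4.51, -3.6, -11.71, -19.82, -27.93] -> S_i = 4.51 + -8.11*i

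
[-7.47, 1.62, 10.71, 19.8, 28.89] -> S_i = -7.47 + 9.09*i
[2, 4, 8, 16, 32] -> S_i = 2*2^i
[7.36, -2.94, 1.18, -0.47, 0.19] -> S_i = 7.36*(-0.40)^i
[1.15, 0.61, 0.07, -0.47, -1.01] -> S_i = 1.15 + -0.54*i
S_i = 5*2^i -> [5, 10, 20, 40, 80]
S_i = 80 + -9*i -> [80, 71, 62, 53, 44]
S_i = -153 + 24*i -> [-153, -129, -105, -81, -57]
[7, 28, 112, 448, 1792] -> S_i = 7*4^i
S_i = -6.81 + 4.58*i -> [-6.81, -2.23, 2.35, 6.93, 11.51]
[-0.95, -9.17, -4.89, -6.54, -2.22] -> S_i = Random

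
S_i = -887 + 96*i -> [-887, -791, -695, -599, -503]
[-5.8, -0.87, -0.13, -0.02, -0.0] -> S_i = -5.80*0.15^i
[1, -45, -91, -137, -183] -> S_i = 1 + -46*i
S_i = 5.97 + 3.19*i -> [5.97, 9.16, 12.35, 15.54, 18.73]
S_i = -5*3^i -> [-5, -15, -45, -135, -405]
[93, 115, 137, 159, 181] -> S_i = 93 + 22*i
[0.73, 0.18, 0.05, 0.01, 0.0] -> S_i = 0.73*0.25^i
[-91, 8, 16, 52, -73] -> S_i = Random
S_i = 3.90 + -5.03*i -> [3.9, -1.13, -6.16, -11.19, -16.22]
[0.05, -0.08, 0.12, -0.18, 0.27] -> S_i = 0.05*(-1.52)^i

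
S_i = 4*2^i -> [4, 8, 16, 32, 64]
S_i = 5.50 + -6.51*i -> [5.5, -1.01, -7.52, -14.03, -20.54]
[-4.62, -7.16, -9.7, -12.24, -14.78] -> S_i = -4.62 + -2.54*i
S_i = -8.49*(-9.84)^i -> [-8.49, 83.54, -822.05, 8088.97, -79595.42]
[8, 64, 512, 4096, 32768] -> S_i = 8*8^i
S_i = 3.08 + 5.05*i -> [3.08, 8.13, 13.18, 18.23, 23.28]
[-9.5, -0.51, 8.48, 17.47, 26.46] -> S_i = -9.50 + 8.99*i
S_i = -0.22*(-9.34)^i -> [-0.22, 2.05, -19.19, 179.25, -1674.21]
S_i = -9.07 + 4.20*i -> [-9.07, -4.87, -0.67, 3.53, 7.73]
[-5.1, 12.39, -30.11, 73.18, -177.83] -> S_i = -5.10*(-2.43)^i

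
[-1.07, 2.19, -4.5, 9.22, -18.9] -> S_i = -1.07*(-2.05)^i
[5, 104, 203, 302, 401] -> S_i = 5 + 99*i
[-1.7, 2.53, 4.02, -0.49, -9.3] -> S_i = Random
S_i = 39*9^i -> [39, 351, 3159, 28431, 255879]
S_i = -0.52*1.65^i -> [-0.52, -0.86, -1.42, -2.34, -3.85]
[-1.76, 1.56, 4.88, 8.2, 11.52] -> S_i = -1.76 + 3.32*i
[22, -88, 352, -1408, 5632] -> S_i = 22*-4^i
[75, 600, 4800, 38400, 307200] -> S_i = 75*8^i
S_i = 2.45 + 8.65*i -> [2.45, 11.1, 19.75, 28.4, 37.05]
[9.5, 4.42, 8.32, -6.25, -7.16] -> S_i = Random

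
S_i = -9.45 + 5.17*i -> [-9.45, -4.28, 0.89, 6.06, 11.23]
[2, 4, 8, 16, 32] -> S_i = 2*2^i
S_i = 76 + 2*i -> [76, 78, 80, 82, 84]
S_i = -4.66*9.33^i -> [-4.66, -43.48, -405.65, -3784.69, -35311.2]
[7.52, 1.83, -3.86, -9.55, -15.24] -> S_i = 7.52 + -5.69*i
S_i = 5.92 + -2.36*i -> [5.92, 3.56, 1.2, -1.16, -3.52]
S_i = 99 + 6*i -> [99, 105, 111, 117, 123]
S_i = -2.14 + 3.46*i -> [-2.14, 1.32, 4.78, 8.24, 11.7]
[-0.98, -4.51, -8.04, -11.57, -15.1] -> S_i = -0.98 + -3.53*i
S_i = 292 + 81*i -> [292, 373, 454, 535, 616]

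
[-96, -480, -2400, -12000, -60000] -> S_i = -96*5^i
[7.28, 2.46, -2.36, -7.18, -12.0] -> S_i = 7.28 + -4.82*i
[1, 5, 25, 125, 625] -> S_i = 1*5^i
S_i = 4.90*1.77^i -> [4.9, 8.67, 15.35, 27.17, 48.09]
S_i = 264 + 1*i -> [264, 265, 266, 267, 268]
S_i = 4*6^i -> [4, 24, 144, 864, 5184]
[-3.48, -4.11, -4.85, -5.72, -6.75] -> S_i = -3.48*1.18^i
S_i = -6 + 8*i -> [-6, 2, 10, 18, 26]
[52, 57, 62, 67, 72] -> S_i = 52 + 5*i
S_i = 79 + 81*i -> [79, 160, 241, 322, 403]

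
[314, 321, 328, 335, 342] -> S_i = 314 + 7*i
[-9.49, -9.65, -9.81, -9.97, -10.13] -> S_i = -9.49 + -0.16*i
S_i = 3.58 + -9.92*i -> [3.58, -6.34, -16.26, -26.18, -36.1]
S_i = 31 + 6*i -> [31, 37, 43, 49, 55]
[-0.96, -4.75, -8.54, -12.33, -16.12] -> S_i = -0.96 + -3.79*i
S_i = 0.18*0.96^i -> [0.18, 0.17, 0.17, 0.16, 0.15]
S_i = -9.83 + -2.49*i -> [-9.83, -12.32, -14.81, -17.3, -19.79]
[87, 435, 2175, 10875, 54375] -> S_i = 87*5^i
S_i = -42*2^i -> [-42, -84, -168, -336, -672]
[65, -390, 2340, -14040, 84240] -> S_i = 65*-6^i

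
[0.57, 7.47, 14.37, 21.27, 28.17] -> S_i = 0.57 + 6.90*i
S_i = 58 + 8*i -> [58, 66, 74, 82, 90]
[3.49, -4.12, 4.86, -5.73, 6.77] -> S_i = 3.49*(-1.18)^i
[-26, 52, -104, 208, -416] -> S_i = -26*-2^i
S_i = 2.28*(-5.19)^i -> [2.28, -11.83, 61.41, -318.74, 1654.26]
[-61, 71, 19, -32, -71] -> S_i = Random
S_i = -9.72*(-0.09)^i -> [-9.72, 0.87, -0.08, 0.01, -0.0]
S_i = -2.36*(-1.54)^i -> [-2.36, 3.63, -5.6, 8.62, -13.27]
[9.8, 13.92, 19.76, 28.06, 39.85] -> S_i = 9.80*1.42^i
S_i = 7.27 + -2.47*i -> [7.27, 4.8, 2.33, -0.14, -2.61]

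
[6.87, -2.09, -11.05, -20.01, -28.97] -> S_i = 6.87 + -8.96*i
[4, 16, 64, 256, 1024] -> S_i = 4*4^i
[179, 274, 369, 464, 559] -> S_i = 179 + 95*i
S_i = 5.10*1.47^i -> [5.1, 7.5, 11.02, 16.2, 23.81]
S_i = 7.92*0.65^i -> [7.92, 5.15, 3.35, 2.18, 1.41]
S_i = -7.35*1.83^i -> [-7.35, -13.45, -24.61, -45.04, -82.43]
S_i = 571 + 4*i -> [571, 575, 579, 583, 587]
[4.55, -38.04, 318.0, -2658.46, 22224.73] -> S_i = 4.55*(-8.36)^i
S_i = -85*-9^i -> [-85, 765, -6885, 61965, -557685]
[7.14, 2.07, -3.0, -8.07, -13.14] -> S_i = 7.14 + -5.07*i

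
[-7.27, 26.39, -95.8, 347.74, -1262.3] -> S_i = -7.27*(-3.63)^i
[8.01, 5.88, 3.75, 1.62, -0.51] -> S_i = 8.01 + -2.13*i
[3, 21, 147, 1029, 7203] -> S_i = 3*7^i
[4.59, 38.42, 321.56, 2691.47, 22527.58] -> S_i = 4.59*8.37^i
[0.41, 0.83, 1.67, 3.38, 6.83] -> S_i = 0.41*2.02^i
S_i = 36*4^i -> [36, 144, 576, 2304, 9216]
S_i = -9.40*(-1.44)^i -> [-9.4, 13.54, -19.49, 28.07, -40.42]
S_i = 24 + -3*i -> [24, 21, 18, 15, 12]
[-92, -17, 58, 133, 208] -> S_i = -92 + 75*i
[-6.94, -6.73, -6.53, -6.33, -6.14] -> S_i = -6.94*0.97^i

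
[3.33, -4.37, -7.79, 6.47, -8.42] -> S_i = Random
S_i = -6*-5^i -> [-6, 30, -150, 750, -3750]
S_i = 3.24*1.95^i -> [3.24, 6.32, 12.32, 24.02, 46.85]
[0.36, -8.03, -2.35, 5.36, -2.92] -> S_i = Random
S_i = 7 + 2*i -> [7, 9, 11, 13, 15]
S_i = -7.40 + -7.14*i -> [-7.4, -14.54, -21.68, -28.82, -35.96]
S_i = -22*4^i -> [-22, -88, -352, -1408, -5632]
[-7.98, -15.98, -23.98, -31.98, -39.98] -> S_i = -7.98 + -8.00*i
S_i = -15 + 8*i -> [-15, -7, 1, 9, 17]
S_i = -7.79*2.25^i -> [-7.79, -17.53, -39.44, -88.73, -199.65]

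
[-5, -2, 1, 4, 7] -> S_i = -5 + 3*i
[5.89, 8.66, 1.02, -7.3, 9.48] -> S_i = Random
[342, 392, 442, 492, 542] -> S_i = 342 + 50*i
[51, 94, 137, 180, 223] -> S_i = 51 + 43*i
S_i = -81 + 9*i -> [-81, -72, -63, -54, -45]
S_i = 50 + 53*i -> [50, 103, 156, 209, 262]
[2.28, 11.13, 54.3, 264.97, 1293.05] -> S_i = 2.28*4.88^i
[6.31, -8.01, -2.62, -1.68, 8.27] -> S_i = Random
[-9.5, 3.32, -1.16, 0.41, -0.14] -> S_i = -9.50*(-0.35)^i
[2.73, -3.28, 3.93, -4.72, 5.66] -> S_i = 2.73*(-1.20)^i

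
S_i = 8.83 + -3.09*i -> [8.83, 5.74, 2.65, -0.44, -3.53]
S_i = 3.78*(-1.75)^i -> [3.78, -6.61, 11.58, -20.26, 35.45]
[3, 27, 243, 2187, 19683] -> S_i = 3*9^i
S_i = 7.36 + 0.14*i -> [7.36, 7.5, 7.64, 7.78, 7.92]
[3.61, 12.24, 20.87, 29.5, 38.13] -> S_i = 3.61 + 8.63*i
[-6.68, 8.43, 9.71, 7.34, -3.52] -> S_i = Random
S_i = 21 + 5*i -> [21, 26, 31, 36, 41]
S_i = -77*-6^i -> [-77, 462, -2772, 16632, -99792]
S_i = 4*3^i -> [4, 12, 36, 108, 324]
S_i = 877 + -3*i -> [877, 874, 871, 868, 865]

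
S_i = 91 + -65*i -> [91, 26, -39, -104, -169]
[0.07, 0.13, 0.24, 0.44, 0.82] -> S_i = 0.07*1.85^i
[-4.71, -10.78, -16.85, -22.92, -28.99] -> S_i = -4.71 + -6.07*i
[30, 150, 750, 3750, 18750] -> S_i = 30*5^i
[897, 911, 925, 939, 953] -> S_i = 897 + 14*i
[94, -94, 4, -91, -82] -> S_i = Random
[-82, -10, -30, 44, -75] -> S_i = Random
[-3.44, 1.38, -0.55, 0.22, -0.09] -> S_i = -3.44*(-0.40)^i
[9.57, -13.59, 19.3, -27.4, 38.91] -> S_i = 9.57*(-1.42)^i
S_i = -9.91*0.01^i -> [-9.91, -0.1, -0.0, -0.0, -0.0]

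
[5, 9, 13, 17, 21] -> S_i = 5 + 4*i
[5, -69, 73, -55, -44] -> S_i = Random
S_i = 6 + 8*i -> [6, 14, 22, 30, 38]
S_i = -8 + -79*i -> [-8, -87, -166, -245, -324]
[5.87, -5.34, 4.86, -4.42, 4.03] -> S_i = 5.87*(-0.91)^i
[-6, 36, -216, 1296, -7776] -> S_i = -6*-6^i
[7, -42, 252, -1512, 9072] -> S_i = 7*-6^i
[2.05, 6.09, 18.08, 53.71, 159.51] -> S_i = 2.05*2.97^i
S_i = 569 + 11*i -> [569, 580, 591, 602, 613]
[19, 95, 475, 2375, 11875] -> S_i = 19*5^i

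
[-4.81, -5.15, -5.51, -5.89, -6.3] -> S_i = -4.81*1.07^i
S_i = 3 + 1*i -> [3, 4, 5, 6, 7]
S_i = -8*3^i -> [-8, -24, -72, -216, -648]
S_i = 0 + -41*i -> [0, -41, -82, -123, -164]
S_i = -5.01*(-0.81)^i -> [-5.01, 4.06, -3.29, 2.66, -2.16]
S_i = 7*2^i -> [7, 14, 28, 56, 112]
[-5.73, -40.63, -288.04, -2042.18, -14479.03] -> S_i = -5.73*7.09^i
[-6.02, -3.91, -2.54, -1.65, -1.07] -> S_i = -6.02*0.65^i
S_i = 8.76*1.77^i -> [8.76, 15.51, 27.44, 48.58, 85.98]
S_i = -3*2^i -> [-3, -6, -12, -24, -48]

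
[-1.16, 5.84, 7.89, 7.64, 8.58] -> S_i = Random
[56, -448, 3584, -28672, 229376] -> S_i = 56*-8^i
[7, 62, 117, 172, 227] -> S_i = 7 + 55*i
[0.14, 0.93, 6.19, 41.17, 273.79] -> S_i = 0.14*6.65^i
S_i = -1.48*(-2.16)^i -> [-1.48, 3.2, -6.91, 14.91, -32.22]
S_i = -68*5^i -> [-68, -340, -1700, -8500, -42500]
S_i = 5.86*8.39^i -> [5.86, 49.17, 412.5, 3460.86, 29036.58]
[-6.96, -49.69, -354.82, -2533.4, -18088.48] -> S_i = -6.96*7.14^i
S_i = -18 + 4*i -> [-18, -14, -10, -6, -2]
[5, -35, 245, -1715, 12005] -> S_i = 5*-7^i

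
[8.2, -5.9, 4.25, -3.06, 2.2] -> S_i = 8.20*(-0.72)^i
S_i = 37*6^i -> [37, 222, 1332, 7992, 47952]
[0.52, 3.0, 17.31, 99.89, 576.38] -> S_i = 0.52*5.77^i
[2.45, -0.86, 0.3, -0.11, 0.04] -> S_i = 2.45*(-0.35)^i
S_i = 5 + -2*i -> [5, 3, 1, -1, -3]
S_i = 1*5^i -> [1, 5, 25, 125, 625]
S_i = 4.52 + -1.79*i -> [4.52, 2.73, 0.94, -0.85, -2.64]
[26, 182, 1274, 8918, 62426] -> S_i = 26*7^i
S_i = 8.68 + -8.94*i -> [8.68, -0.26, -9.2, -18.14, -27.08]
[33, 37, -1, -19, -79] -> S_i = Random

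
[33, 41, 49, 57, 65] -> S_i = 33 + 8*i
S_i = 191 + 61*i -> [191, 252, 313, 374, 435]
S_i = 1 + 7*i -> [1, 8, 15, 22, 29]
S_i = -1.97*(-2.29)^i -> [-1.97, 4.51, -10.33, 23.66, -54.18]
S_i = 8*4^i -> [8, 32, 128, 512, 2048]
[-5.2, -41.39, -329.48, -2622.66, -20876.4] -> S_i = -5.20*7.96^i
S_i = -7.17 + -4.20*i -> [-7.17, -11.37, -15.57, -19.77, -23.97]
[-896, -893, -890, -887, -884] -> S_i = -896 + 3*i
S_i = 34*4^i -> [34, 136, 544, 2176, 8704]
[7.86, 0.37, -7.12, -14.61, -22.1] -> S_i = 7.86 + -7.49*i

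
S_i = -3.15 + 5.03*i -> [-3.15, 1.88, 6.91, 11.94, 16.97]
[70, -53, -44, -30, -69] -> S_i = Random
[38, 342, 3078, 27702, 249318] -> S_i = 38*9^i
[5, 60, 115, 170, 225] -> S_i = 5 + 55*i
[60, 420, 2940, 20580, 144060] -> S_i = 60*7^i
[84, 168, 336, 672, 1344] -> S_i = 84*2^i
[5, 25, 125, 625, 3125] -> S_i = 5*5^i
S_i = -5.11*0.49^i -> [-5.11, -2.5, -1.23, -0.6, -0.29]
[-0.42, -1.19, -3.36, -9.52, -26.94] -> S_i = -0.42*2.83^i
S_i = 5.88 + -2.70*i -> [5.88, 3.18, 0.48, -2.22, -4.92]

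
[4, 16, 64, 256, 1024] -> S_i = 4*4^i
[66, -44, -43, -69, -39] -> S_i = Random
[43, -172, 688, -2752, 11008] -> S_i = 43*-4^i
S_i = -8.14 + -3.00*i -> [-8.14, -11.14, -14.14, -17.14, -20.14]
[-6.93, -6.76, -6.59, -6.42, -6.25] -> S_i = -6.93 + 0.17*i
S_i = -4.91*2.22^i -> [-4.91, -10.9, -24.2, -53.72, -119.26]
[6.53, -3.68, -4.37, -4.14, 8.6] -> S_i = Random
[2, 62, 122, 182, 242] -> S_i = 2 + 60*i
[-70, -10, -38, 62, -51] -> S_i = Random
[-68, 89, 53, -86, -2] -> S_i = Random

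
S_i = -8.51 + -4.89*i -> [-8.51, -13.4, -18.29, -23.18, -28.07]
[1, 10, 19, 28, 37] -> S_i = 1 + 9*i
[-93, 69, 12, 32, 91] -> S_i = Random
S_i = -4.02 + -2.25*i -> [-4.02, -6.27, -8.52, -10.77, -13.02]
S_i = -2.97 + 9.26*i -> [-2.97, 6.29, 15.55, 24.81, 34.07]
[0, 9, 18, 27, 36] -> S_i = 0 + 9*i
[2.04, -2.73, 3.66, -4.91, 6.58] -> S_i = 2.04*(-1.34)^i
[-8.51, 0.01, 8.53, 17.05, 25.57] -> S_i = -8.51 + 8.52*i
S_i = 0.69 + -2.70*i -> [0.69, -2.01, -4.71, -7.41, -10.11]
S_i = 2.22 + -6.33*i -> [2.22, -4.11, -10.44, -16.77, -23.1]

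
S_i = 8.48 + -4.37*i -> [8.48, 4.11, -0.26, -4.63, -9.0]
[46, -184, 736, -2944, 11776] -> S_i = 46*-4^i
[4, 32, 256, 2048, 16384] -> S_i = 4*8^i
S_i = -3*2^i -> [-3, -6, -12, -24, -48]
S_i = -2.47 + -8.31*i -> [-2.47, -10.78, -19.09, -27.4, -35.71]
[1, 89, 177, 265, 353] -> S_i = 1 + 88*i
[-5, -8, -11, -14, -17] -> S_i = -5 + -3*i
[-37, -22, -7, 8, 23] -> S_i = -37 + 15*i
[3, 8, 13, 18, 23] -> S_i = 3 + 5*i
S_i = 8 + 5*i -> [8, 13, 18, 23, 28]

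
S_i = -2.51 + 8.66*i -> [-2.51, 6.15, 14.81, 23.47, 32.13]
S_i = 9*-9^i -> [9, -81, 729, -6561, 59049]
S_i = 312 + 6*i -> [312, 318, 324, 330, 336]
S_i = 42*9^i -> [42, 378, 3402, 30618, 275562]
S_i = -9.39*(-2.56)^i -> [-9.39, 24.04, -61.54, 157.54, -403.3]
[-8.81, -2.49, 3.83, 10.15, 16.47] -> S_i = -8.81 + 6.32*i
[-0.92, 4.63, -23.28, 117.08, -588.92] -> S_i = -0.92*(-5.03)^i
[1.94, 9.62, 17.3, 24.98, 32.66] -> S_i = 1.94 + 7.68*i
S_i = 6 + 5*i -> [6, 11, 16, 21, 26]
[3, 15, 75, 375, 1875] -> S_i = 3*5^i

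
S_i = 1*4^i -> [1, 4, 16, 64, 256]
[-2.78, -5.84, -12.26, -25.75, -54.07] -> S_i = -2.78*2.10^i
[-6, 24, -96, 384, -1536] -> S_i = -6*-4^i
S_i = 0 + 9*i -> [0, 9, 18, 27, 36]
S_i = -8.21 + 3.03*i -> [-8.21, -5.18, -2.15, 0.88, 3.91]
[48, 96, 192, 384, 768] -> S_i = 48*2^i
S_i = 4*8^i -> [4, 32, 256, 2048, 16384]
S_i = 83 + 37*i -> [83, 120, 157, 194, 231]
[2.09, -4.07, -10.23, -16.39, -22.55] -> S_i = 2.09 + -6.16*i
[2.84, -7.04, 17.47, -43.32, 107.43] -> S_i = 2.84*(-2.48)^i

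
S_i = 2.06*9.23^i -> [2.06, 19.01, 175.5, 1619.84, 14951.13]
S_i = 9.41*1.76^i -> [9.41, 16.56, 29.15, 51.3, 90.29]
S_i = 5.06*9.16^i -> [5.06, 46.35, 424.56, 3888.99, 35623.16]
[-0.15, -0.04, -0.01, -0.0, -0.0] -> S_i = -0.15*0.29^i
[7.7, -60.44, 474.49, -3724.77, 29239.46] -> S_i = 7.70*(-7.85)^i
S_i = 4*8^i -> [4, 32, 256, 2048, 16384]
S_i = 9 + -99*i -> [9, -90, -189, -288, -387]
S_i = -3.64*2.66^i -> [-3.64, -9.68, -25.76, -68.51, -182.23]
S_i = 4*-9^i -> [4, -36, 324, -2916, 26244]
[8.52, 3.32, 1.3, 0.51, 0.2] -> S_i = 8.52*0.39^i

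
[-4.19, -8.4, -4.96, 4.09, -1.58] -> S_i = Random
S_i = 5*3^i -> [5, 15, 45, 135, 405]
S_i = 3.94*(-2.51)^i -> [3.94, -9.89, 24.82, -62.3, 156.38]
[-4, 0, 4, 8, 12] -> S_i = -4 + 4*i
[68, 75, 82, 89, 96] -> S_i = 68 + 7*i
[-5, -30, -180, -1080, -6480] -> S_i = -5*6^i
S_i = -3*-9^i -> [-3, 27, -243, 2187, -19683]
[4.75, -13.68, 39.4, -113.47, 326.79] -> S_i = 4.75*(-2.88)^i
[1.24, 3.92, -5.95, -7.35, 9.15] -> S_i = Random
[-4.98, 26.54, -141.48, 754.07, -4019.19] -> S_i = -4.98*(-5.33)^i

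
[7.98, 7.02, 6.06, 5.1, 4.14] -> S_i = 7.98 + -0.96*i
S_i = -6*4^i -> [-6, -24, -96, -384, -1536]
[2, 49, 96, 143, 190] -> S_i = 2 + 47*i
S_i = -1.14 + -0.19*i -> [-1.14, -1.33, -1.52, -1.71, -1.9]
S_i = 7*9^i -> [7, 63, 567, 5103, 45927]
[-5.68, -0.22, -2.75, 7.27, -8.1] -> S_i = Random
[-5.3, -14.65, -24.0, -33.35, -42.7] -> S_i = -5.30 + -9.35*i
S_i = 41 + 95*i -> [41, 136, 231, 326, 421]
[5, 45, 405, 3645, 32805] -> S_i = 5*9^i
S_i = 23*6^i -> [23, 138, 828, 4968, 29808]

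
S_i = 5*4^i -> [5, 20, 80, 320, 1280]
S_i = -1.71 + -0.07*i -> [-1.71, -1.78, -1.85, -1.92, -1.99]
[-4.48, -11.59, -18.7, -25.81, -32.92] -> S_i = -4.48 + -7.11*i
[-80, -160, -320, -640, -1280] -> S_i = -80*2^i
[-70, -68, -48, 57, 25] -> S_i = Random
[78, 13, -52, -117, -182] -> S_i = 78 + -65*i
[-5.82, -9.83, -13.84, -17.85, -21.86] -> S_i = -5.82 + -4.01*i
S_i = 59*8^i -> [59, 472, 3776, 30208, 241664]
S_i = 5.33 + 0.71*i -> [5.33, 6.04, 6.75, 7.46, 8.17]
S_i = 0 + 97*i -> [0, 97, 194, 291, 388]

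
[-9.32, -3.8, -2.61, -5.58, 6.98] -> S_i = Random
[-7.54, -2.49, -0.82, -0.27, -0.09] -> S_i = -7.54*0.33^i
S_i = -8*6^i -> [-8, -48, -288, -1728, -10368]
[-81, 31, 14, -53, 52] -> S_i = Random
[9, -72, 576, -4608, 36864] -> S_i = 9*-8^i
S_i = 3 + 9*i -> [3, 12, 21, 30, 39]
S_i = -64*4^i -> [-64, -256, -1024, -4096, -16384]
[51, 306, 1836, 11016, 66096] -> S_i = 51*6^i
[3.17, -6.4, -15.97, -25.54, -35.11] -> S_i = 3.17 + -9.57*i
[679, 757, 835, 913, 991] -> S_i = 679 + 78*i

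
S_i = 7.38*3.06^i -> [7.38, 22.58, 69.1, 211.46, 647.06]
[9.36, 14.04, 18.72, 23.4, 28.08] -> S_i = 9.36 + 4.68*i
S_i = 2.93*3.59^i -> [2.93, 10.52, 37.76, 135.57, 486.68]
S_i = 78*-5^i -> [78, -390, 1950, -9750, 48750]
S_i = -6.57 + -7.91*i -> [-6.57, -14.48, -22.39, -30.3, -38.21]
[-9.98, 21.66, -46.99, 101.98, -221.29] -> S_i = -9.98*(-2.17)^i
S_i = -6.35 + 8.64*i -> [-6.35, 2.29, 10.93, 19.57, 28.21]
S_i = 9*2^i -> [9, 18, 36, 72, 144]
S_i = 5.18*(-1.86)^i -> [5.18, -9.63, 17.92, -33.33, 62.0]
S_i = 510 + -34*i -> [510, 476, 442, 408, 374]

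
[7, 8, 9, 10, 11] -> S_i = 7 + 1*i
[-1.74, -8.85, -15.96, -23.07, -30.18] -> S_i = -1.74 + -7.11*i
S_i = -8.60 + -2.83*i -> [-8.6, -11.43, -14.26, -17.09, -19.92]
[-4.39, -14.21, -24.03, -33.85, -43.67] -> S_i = -4.39 + -9.82*i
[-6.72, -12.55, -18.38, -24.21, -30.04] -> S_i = -6.72 + -5.83*i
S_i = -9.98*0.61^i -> [-9.98, -6.09, -3.71, -2.27, -1.38]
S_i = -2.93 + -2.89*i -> [-2.93, -5.82, -8.71, -11.6, -14.49]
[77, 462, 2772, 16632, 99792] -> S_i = 77*6^i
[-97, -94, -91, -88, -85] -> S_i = -97 + 3*i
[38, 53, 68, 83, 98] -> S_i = 38 + 15*i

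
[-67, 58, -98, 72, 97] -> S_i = Random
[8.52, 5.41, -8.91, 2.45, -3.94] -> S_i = Random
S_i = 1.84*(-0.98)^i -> [1.84, -1.8, 1.77, -1.73, 1.7]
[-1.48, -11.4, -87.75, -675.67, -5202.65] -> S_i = -1.48*7.70^i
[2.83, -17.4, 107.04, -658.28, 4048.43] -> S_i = 2.83*(-6.15)^i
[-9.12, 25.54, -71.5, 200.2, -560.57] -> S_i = -9.12*(-2.80)^i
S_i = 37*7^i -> [37, 259, 1813, 12691, 88837]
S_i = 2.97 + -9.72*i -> [2.97, -6.75, -16.47, -26.19, -35.91]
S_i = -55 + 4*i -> [-55, -51, -47, -43, -39]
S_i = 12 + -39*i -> [12, -27, -66, -105, -144]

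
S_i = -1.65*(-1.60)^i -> [-1.65, 2.64, -4.22, 6.76, -10.81]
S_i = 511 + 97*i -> [511, 608, 705, 802, 899]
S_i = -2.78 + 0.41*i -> [-2.78, -2.37, -1.96, -1.55, -1.14]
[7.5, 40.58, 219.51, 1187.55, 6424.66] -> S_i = 7.50*5.41^i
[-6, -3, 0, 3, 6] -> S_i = -6 + 3*i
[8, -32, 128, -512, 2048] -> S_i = 8*-4^i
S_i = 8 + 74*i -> [8, 82, 156, 230, 304]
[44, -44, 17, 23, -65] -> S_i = Random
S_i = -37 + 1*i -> [-37, -36, -35, -34, -33]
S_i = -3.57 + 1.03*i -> [-3.57, -2.54, -1.51, -0.48, 0.55]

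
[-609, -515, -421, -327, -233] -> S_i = -609 + 94*i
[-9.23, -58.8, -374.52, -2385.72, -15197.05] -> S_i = -9.23*6.37^i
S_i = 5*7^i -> [5, 35, 245, 1715, 12005]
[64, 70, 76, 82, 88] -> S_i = 64 + 6*i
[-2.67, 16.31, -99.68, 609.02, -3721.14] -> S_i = -2.67*(-6.11)^i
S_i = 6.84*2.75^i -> [6.84, 18.81, 51.73, 142.25, 391.19]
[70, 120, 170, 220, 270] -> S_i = 70 + 50*i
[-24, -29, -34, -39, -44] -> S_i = -24 + -5*i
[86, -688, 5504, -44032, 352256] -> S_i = 86*-8^i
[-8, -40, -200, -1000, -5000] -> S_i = -8*5^i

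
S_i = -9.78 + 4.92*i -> [-9.78, -4.86, 0.06, 4.98, 9.9]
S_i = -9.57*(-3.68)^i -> [-9.57, 35.22, -129.6, 476.93, -1755.11]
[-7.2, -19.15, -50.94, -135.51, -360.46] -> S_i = -7.20*2.66^i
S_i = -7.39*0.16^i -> [-7.39, -1.18, -0.19, -0.03, -0.0]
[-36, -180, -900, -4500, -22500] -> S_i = -36*5^i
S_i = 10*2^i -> [10, 20, 40, 80, 160]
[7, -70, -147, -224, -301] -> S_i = 7 + -77*i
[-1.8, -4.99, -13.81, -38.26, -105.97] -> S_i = -1.80*2.77^i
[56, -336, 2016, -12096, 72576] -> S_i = 56*-6^i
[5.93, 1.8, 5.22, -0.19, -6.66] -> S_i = Random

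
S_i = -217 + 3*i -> [-217, -214, -211, -208, -205]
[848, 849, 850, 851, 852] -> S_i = 848 + 1*i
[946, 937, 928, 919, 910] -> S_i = 946 + -9*i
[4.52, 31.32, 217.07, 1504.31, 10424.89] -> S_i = 4.52*6.93^i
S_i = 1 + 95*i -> [1, 96, 191, 286, 381]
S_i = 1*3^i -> [1, 3, 9, 27, 81]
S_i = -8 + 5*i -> [-8, -3, 2, 7, 12]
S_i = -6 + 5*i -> [-6, -1, 4, 9, 14]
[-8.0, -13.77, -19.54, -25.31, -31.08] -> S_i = -8.00 + -5.77*i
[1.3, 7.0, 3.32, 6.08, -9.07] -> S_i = Random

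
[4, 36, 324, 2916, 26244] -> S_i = 4*9^i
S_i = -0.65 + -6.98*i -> [-0.65, -7.63, -14.61, -21.59, -28.57]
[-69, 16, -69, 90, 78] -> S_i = Random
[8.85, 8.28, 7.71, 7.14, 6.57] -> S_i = 8.85 + -0.57*i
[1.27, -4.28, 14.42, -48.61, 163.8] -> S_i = 1.27*(-3.37)^i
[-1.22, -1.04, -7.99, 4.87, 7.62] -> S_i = Random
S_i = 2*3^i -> [2, 6, 18, 54, 162]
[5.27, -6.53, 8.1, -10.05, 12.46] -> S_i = 5.27*(-1.24)^i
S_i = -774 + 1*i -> [-774, -773, -772, -771, -770]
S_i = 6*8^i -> [6, 48, 384, 3072, 24576]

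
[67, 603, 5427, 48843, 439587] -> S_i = 67*9^i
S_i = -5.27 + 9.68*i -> [-5.27, 4.41, 14.09, 23.77, 33.45]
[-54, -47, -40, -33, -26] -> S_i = -54 + 7*i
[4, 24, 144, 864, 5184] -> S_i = 4*6^i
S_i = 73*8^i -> [73, 584, 4672, 37376, 299008]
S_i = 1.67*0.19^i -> [1.67, 0.32, 0.06, 0.01, 0.0]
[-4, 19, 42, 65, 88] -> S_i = -4 + 23*i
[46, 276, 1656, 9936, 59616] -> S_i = 46*6^i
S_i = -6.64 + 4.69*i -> [-6.64, -1.95, 2.74, 7.43, 12.12]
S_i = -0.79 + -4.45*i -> [-0.79, -5.24, -9.69, -14.14, -18.59]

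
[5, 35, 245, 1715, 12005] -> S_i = 5*7^i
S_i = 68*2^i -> [68, 136, 272, 544, 1088]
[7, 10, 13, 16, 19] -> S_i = 7 + 3*i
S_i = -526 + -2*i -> [-526, -528, -530, -532, -534]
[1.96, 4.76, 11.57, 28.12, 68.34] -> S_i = 1.96*2.43^i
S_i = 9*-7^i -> [9, -63, 441, -3087, 21609]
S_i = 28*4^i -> [28, 112, 448, 1792, 7168]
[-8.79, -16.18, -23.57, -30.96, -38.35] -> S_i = -8.79 + -7.39*i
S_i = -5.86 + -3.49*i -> [-5.86, -9.35, -12.84, -16.33, -19.82]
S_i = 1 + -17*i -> [1, -16, -33, -50, -67]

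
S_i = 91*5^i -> [91, 455, 2275, 11375, 56875]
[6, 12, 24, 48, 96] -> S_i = 6*2^i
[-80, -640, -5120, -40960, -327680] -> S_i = -80*8^i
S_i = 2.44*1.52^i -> [2.44, 3.71, 5.64, 8.57, 13.02]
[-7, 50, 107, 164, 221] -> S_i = -7 + 57*i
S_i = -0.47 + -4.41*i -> [-0.47, -4.88, -9.29, -13.7, -18.11]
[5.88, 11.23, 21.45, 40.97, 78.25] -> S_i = 5.88*1.91^i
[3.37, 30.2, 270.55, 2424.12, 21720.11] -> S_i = 3.37*8.96^i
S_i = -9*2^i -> [-9, -18, -36, -72, -144]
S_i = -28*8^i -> [-28, -224, -1792, -14336, -114688]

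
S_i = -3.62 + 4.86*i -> [-3.62, 1.24, 6.1, 10.96, 15.82]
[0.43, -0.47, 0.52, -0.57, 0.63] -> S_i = 0.43*(-1.10)^i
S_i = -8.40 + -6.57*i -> [-8.4, -14.97, -21.54, -28.11, -34.68]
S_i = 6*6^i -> [6, 36, 216, 1296, 7776]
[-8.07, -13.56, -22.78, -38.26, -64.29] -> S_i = -8.07*1.68^i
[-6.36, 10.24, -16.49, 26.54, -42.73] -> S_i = -6.36*(-1.61)^i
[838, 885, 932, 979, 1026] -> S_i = 838 + 47*i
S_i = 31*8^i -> [31, 248, 1984, 15872, 126976]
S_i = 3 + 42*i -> [3, 45, 87, 129, 171]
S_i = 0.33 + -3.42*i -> [0.33, -3.09, -6.51, -9.93, -13.35]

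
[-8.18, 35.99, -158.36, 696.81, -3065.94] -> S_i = -8.18*(-4.40)^i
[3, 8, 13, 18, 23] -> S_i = 3 + 5*i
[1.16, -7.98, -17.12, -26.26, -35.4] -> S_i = 1.16 + -9.14*i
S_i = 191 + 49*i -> [191, 240, 289, 338, 387]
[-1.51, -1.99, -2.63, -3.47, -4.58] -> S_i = -1.51*1.32^i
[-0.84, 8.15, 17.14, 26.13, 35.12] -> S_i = -0.84 + 8.99*i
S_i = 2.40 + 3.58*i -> [2.4, 5.98, 9.56, 13.14, 16.72]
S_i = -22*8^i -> [-22, -176, -1408, -11264, -90112]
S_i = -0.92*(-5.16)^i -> [-0.92, 4.75, -24.5, 126.4, -652.21]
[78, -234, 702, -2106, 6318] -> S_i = 78*-3^i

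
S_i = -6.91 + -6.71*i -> [-6.91, -13.62, -20.33, -27.04, -33.75]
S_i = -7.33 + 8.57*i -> [-7.33, 1.24, 9.81, 18.38, 26.95]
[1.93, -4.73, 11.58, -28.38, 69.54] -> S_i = 1.93*(-2.45)^i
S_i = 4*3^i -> [4, 12, 36, 108, 324]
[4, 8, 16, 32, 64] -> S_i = 4*2^i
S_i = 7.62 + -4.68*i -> [7.62, 2.94, -1.74, -6.42, -11.1]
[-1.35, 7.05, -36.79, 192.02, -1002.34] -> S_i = -1.35*(-5.22)^i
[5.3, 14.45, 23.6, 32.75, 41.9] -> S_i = 5.30 + 9.15*i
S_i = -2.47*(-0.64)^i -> [-2.47, 1.58, -1.01, 0.65, -0.41]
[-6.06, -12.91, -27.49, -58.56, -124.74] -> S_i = -6.06*2.13^i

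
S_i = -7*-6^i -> [-7, 42, -252, 1512, -9072]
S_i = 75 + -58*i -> [75, 17, -41, -99, -157]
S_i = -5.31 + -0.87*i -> [-5.31, -6.18, -7.05, -7.92, -8.79]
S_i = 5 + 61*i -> [5, 66, 127, 188, 249]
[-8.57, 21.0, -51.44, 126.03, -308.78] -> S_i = -8.57*(-2.45)^i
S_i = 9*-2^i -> [9, -18, 36, -72, 144]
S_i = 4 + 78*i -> [4, 82, 160, 238, 316]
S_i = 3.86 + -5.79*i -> [3.86, -1.93, -7.72, -13.51, -19.3]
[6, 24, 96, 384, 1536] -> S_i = 6*4^i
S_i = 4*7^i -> [4, 28, 196, 1372, 9604]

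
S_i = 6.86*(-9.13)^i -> [6.86, -62.63, 571.83, -5220.79, 47665.84]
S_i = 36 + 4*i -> [36, 40, 44, 48, 52]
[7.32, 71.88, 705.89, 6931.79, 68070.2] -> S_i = 7.32*9.82^i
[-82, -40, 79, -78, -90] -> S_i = Random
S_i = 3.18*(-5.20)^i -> [3.18, -16.54, 85.99, -447.13, 2325.09]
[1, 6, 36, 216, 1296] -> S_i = 1*6^i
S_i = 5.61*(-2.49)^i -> [5.61, -13.97, 34.78, -86.61, 215.66]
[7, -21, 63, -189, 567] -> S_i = 7*-3^i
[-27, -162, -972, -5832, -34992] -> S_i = -27*6^i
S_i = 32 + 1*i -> [32, 33, 34, 35, 36]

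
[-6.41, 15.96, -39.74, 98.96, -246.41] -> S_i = -6.41*(-2.49)^i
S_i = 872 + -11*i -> [872, 861, 850, 839, 828]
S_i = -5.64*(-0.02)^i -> [-5.64, 0.11, -0.0, 0.0, -0.0]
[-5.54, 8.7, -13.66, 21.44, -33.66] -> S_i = -5.54*(-1.57)^i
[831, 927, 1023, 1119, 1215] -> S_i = 831 + 96*i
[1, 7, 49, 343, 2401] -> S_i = 1*7^i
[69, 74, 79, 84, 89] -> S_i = 69 + 5*i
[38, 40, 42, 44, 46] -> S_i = 38 + 2*i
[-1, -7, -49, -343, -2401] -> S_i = -1*7^i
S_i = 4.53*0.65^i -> [4.53, 2.94, 1.91, 1.24, 0.81]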